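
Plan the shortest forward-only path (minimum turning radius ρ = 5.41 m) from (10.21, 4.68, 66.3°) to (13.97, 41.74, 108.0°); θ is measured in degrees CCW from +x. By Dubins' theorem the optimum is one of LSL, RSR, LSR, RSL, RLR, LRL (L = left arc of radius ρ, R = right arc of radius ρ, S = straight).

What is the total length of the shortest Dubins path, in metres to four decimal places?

Let ψ = atan2(Δy, Δx) = atan2(37.06, 3.76) = 84.2068° be the start→goal bearing.
Normalize: d = |goal − start| / ρ = 37.250251/5.41 = 6.885444, α = (θ_start − ψ) mod 360° = 342.0932° = 5.970653 rad, β = (θ_goal − ψ) mod 360° = 23.7932° = 0.415270 rad.
Common terms: sin α = -0.307469, cos α = 0.951558, sin β = 0.403437, cos β = 0.915007, cos(α−β) = 0.746638, d² = 47.409336. Work in radians in the unit-radius frame; every candidate has L = ρ·(t + p + q).
LSL: p² = 2 + d² − 2cos(α−β) + 2d(sin α − sin β) = 38.126250; p = √p² = 6.174646; φ = atan2(cos β − cos α, d + sin α − sin β) = -0.005920 rad; t = (φ − α) mod 2π = 0.306612 rad, q = (β − φ) mod 2π = 0.421190 rad → L = 5.41·(0.306612 + 6.174646 + 0.421190) = 5.41·6.902448 = 37.342244 m
RSR: p² = 2 + d² − 2cos(α−β) + 2d(sin β − sin α) = 57.705870; p = √p² = 7.596438; φ = atan2(cos α − cos β, d − sin α + sin β) = 0.004812 rad; t = (α − φ) mod 2π = 5.965842 rad, q = (φ − β) mod 2π = 5.872727 rad → L = 5.41·(5.965842 + 7.596438 + 5.872727) = 5.41·19.435006 = 105.143384 m
LSR: p² = d² − 2 + 2cos(α−β) + 2d(sin α + sin β) = 48.224184; p = √p² = 6.944363; φ = atan2(−cos α − cos β, d + sin α + sin β) − atan2(−2, p) = 0.019163 rad; t = (φ − α) mod 2π = 0.331695 rad, q = (φ − β) mod 2π = 5.887078 rad → L = 5.41·(0.331695 + 6.944363 + 5.887078) = 5.41·13.163136 = 71.212568 m
RSL: p² = d² − 2 + 2cos(α−β) − 2d(sin α + sin β) = 45.581042; p = √p² = 6.751373; φ = atan2(cos α + cos β, d − sin α − sin β) − atan2(2, p) = -0.019708 rad; t = (α − φ) mod 2π = 5.990361 rad, q = (β − φ) mod 2π = 0.434978 rad → L = 5.41·(5.990361 + 6.751373 + 0.434978) = 5.41·13.176713 = 71.286016 m
RLR: c = (6 − d² + 2cos(α−β) + 2d(sin α − sin β))/8 = -6.213234, |c| > 1 → infeasible
LRL: c = (6 − d² + 2cos(α−β) − 2d(sin α − sin β))/8 = -3.765781, |c| > 1 → infeasible
Shortest: LSL with L = 37.342244 m ≈ 37.3422 m

37.3422 m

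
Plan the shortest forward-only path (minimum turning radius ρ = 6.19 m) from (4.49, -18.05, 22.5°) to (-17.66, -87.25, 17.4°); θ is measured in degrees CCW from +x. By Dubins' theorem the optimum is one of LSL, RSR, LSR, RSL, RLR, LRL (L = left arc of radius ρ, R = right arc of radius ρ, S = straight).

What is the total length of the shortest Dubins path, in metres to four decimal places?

93.6143 m

Let ψ = atan2(Δy, Δx) = atan2(-69.20, -22.15) = -107.7492° be the start→goal bearing.
Normalize: d = |goal − start| / ρ = 72.658534/6.19 = 11.738051, α = (θ_start − ψ) mod 360° = 130.2492° = 2.273277 rad, β = (θ_goal − ψ) mod 360° = 125.1492° = 2.184265 rad.
Common terms: sin α = 0.763242, cos α = -0.646113, sin β = 0.817656, cos β = -0.575707, cos(α−β) = 0.996041, d² = 137.781833. Work in radians in the unit-radius frame; every candidate has L = ρ·(t + p + q).
LSL: p² = 2 + d² − 2cos(α−β) + 2d(sin α − sin β) = 136.512319; p = √p² = 11.683849; φ = atan2(cos β − cos α, d + sin α − sin β) = 0.006026 rad; t = (φ − α) mod 2π = 4.015934 rad, q = (β − φ) mod 2π = 2.178239 rad → L = 6.19·(4.015934 + 11.683849 + 2.178239) = 6.19·17.878022 = 110.664957 m
RSR: p² = 2 + d² − 2cos(α−β) + 2d(sin β − sin α) = 139.067183; p = √p² = 11.792675; φ = atan2(cos α − cos β, d − sin α + sin β) = -0.005970 rad; t = (α − φ) mod 2π = 2.279247 rad, q = (φ − β) mod 2π = 4.092950 rad → L = 6.19·(2.279247 + 11.792675 + 4.092950) = 6.19·18.164872 = 112.440558 m
LSR: p² = d² − 2 + 2cos(α−β) + 2d(sin α + sin β) = 174.887228; p = √p² = 13.224493; φ = atan2(−cos α − cos β, d + sin α + sin β) − atan2(−2, p) = 0.241577 rad; t = (φ − α) mod 2π = 4.251485 rad, q = (φ − β) mod 2π = 4.340497 rad → L = 6.19·(4.251485 + 13.224493 + 4.340497) = 6.19·21.816475 = 135.043980 m
RSL: p² = d² − 2 + 2cos(α−β) − 2d(sin α + sin β) = 100.660603; p = √p² = 10.032976; φ = atan2(cos α + cos β, d − sin α − sin β) − atan2(2, p) = -0.316480 rad; t = (α − φ) mod 2π = 2.589757 rad, q = (β − φ) mod 2π = 2.500745 rad → L = 6.19·(2.589757 + 10.032976 + 2.500745) = 6.19·15.123478 = 93.614326 m
RLR: c = (6 − d² + 2cos(α−β) + 2d(sin α − sin β))/8 = -16.383398, |c| > 1 → infeasible
LRL: c = (6 − d² + 2cos(α−β) − 2d(sin α − sin β))/8 = -16.064040, |c| > 1 → infeasible
Shortest: RSL with L = 93.614326 m ≈ 93.6143 m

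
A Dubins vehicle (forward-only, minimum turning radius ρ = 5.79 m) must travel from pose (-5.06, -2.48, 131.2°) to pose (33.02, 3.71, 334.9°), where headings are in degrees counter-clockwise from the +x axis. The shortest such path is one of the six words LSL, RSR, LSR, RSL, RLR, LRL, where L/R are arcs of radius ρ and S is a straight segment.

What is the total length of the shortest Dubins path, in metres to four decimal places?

47.1934 m

Let ψ = atan2(Δy, Δx) = atan2(6.19, 38.08) = 9.2328° be the start→goal bearing.
Normalize: d = |goal − start| / ρ = 38.579820/5.79 = 6.663181, α = (θ_start − ψ) mod 360° = 121.9672° = 2.128729 rad, β = (θ_goal − ψ) mod 360° = 325.6672° = 5.683965 rad.
Common terms: sin α = 0.848351, cos α = -0.529433, sin β = -0.563999, cos β = 0.825775, cos(α−β) = -0.915663, d² = 44.397985. Work in radians in the unit-radius frame; every candidate has L = ρ·(t + p + q).
LSL: p² = 2 + d² − 2cos(α−β) + 2d(sin α − sin β) = 67.050807; p = √p² = 8.188456; φ = atan2(cos β − cos α, d + sin α − sin β) = 0.166267 rad; t = (φ − α) mod 2π = 4.320724 rad, q = (β − φ) mod 2π = 5.517697 rad → L = 5.79·(4.320724 + 8.188456 + 5.517697) = 5.79·18.026877 = 104.375616 m
RSR: p² = 2 + d² − 2cos(α−β) + 2d(sin β − sin α) = 29.407814; p = √p² = 5.422897; φ = atan2(cos α − cos β, d − sin α + sin β) = -0.252582 rad; t = (α − φ) mod 2π = 2.381311 rad, q = (φ − β) mod 2π = 0.346639 rad → L = 5.79·(2.381311 + 5.422897 + 0.346639) = 5.79·8.150847 = 47.193403 m
LSR: p² = d² − 2 + 2cos(α−β) + 2d(sin α + sin β) = 44.356043; p = √p² = 6.660033; φ = atan2(−cos α − cos β, d + sin α + sin β) − atan2(−2, p) = 0.249102 rad; t = (φ − α) mod 2π = 4.403559 rad, q = (φ − β) mod 2π = 0.848323 rad → L = 5.79·(4.403559 + 6.660033 + 0.848323) = 5.79·11.911915 = 68.969990 m
RSL: p² = d² − 2 + 2cos(α−β) − 2d(sin α + sin β) = 36.777278; p = √p² = 6.064427; φ = atan2(cos α + cos β, d − sin α − sin β) − atan2(2, p) = -0.272136 rad; t = (α − φ) mod 2π = 2.400865 rad, q = (β − φ) mod 2π = 5.956101 rad → L = 5.79·(2.400865 + 6.064427 + 5.956101) = 5.79·14.421393 = 83.499867 m
RLR: c = (6 − d² + 2cos(α−β) + 2d(sin α − sin β))/8 = -2.675977, |c| > 1 → infeasible
LRL: c = (6 − d² + 2cos(α−β) − 2d(sin α − sin β))/8 = -7.381351, |c| > 1 → infeasible
Shortest: RSR with L = 47.193403 m ≈ 47.1934 m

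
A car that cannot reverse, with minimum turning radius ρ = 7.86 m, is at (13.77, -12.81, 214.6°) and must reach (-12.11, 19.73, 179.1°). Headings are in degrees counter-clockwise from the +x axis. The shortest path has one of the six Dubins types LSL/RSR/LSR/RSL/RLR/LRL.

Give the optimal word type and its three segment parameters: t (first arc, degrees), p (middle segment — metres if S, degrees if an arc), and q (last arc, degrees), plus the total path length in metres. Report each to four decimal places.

RSL: t = 108.6829°, p = 23.4202 m, q = 73.1829°, L = 48.3691 m

Let ψ = atan2(Δy, Δx) = atan2(32.54, -25.88) = 128.4962° be the start→goal bearing.
Normalize: d = |goal − start| / ρ = 41.576748/7.86 = 5.289663, α = (θ_start − ψ) mod 360° = 86.1038° = 1.502794 rad, β = (θ_goal − ψ) mod 360° = 50.6038° = 0.883202 rad.
Common terms: sin α = 0.997689, cos α = 0.067950, sin β = 0.772775, cos β = 0.634680, cos(α−β) = 0.814116, d² = 27.980531. Work in radians in the unit-radius frame; every candidate has L = ρ·(t + p + q).
LSL: p² = 2 + d² − 2cos(α−β) + 2d(sin α − sin β) = 30.731733; p = √p² = 5.543621; φ = atan2(cos β − cos α, d + sin α − sin β) = 0.102410 rad; t = (φ − α) mod 2π = 4.882801 rad, q = (β − φ) mod 2π = 0.780792 rad → L = 7.86·(4.882801 + 5.543621 + 0.780792) = 7.86·11.207214 = 88.088705 m
RSR: p² = 2 + d² − 2cos(α−β) + 2d(sin β − sin α) = 25.972866; p = √p² = 5.096358; φ = atan2(cos α − cos β, d − sin α + sin β) = -0.111433 rad; t = (α − φ) mod 2π = 1.614227 rad, q = (φ − β) mod 2π = 5.288550 rad → L = 7.86·(1.614227 + 5.096358 + 5.288550) = 7.86·11.999135 = 94.313204 m
LSR: p² = d² − 2 + 2cos(α−β) + 2d(sin α + sin β) = 46.339076; p = √p² = 6.807281; φ = atan2(−cos α − cos β, d + sin α + sin β) − atan2(−2, p) = 0.186568 rad; t = (φ − α) mod 2π = 4.966959 rad, q = (φ − β) mod 2π = 5.586551 rad → L = 7.86·(4.966959 + 6.807281 + 5.586551) = 7.86·17.360791 = 136.455815 m
RSL: p² = d² − 2 + 2cos(α−β) − 2d(sin α + sin β) = 8.878448; p = √p² = 2.979672; φ = atan2(cos α + cos β, d − sin α − sin β) − atan2(2, p) = -0.394080 rad; t = (α − φ) mod 2π = 1.896874 rad, q = (β − φ) mod 2π = 1.277282 rad → L = 7.86·(1.896874 + 2.979672 + 1.277282) = 7.86·6.153828 = 48.369090 m
RLR: c = (6 − d² + 2cos(α−β) + 2d(sin α − sin β))/8 = -2.246608, |c| > 1 → infeasible
LRL: c = (6 − d² + 2cos(α−β) − 2d(sin α − sin β))/8 = -2.841467, |c| > 1 → infeasible
Shortest: RSL with L = 48.369090 m ≈ 48.3691 m
Convert RSL to answer units (arcs ×180/π): t = 1.896874·180/π = 108.6829°, p = ρ·p = 7.86·2.979672 = 23.4202 m, q = 1.277282·180/π = 73.1829°, L = 48.3691 m.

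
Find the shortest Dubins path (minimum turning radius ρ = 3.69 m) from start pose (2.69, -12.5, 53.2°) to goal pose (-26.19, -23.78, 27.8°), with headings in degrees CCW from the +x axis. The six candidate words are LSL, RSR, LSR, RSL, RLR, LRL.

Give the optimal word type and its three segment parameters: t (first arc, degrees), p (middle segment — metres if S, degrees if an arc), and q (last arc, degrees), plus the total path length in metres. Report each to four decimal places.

LSL: t = 147.0993°, p = 29.4770 m, q = 187.5007°, L = 51.0261 m

Let ψ = atan2(Δy, Δx) = atan2(-11.28, -28.88) = -158.6653° be the start→goal bearing.
Normalize: d = |goal − start| / ρ = 31.004722/3.69 = 8.402364, α = (θ_start − ψ) mod 360° = 211.8653° = 3.697747 rad, β = (θ_goal − ψ) mod 360° = 186.4653° = 3.254433 rad.
Common terms: sin α = -0.527924, cos α = -0.849292, sin β = -0.112601, cos β = -0.993640, cos(α−β) = 0.903335, d² = 70.599717. Work in radians in the unit-radius frame; every candidate has L = ρ·(t + p + q).
LSL: p² = 2 + d² − 2cos(α−β) + 2d(sin α − sin β) = 63.813662; p = √p² = 7.988345; φ = atan2(cos β − cos α, d + sin α − sin β) = -0.018071 rad; t = (φ − α) mod 2π = 2.567368 rad, q = (β − φ) mod 2π = 3.272504 rad → L = 3.69·(2.567368 + 7.988345 + 3.272504) = 3.69·13.828217 = 51.026121 m
RSR: p² = 2 + d² − 2cos(α−β) + 2d(sin β − sin α) = 77.772430; p = √p² = 8.818868; φ = atan2(cos α − cos β, d − sin α + sin β) = 0.016369 rad; t = (α − φ) mod 2π = 3.681378 rad, q = (φ − β) mod 2π = 3.045121 rad → L = 3.69·(3.681378 + 8.818868 + 3.045121) = 3.69·15.545367 = 57.362403 m
LSR: p² = d² − 2 + 2cos(α−β) + 2d(sin α + sin β) = 59.642534; p = √p² = 7.722858; φ = atan2(−cos α − cos β, d + sin α + sin β) − atan2(−2, p) = 0.486523 rad; t = (φ − α) mod 2π = 3.071961 rad, q = (φ − β) mod 2π = 3.515275 rad → L = 3.69·(3.071961 + 7.722858 + 3.515275) = 3.69·14.310094 = 52.804246 m
RSL: p² = d² − 2 + 2cos(α−β) − 2d(sin α + sin β) = 81.170240; p = √p² = 9.009453; φ = atan2(cos α + cos β, d − sin α − sin β) − atan2(2, p) = -0.419493 rad; t = (α − φ) mod 2π = 4.117239 rad, q = (β − φ) mod 2π = 3.673926 rad → L = 3.69·(4.117239 + 9.009453 + 3.673926) = 3.69·16.800618 = 61.994281 m
RLR: c = (6 − d² + 2cos(α−β) + 2d(sin α − sin β))/8 = -8.721554, |c| > 1 → infeasible
LRL: c = (6 − d² + 2cos(α−β) − 2d(sin α − sin β))/8 = -6.976708, |c| > 1 → infeasible
Shortest: LSL with L = 51.026121 m ≈ 51.0261 m
Convert LSL to answer units (arcs ×180/π): t = 2.567368·180/π = 147.0993°, p = ρ·p = 3.69·7.988345 = 29.4770 m, q = 3.272504·180/π = 187.5007°, L = 51.0261 m.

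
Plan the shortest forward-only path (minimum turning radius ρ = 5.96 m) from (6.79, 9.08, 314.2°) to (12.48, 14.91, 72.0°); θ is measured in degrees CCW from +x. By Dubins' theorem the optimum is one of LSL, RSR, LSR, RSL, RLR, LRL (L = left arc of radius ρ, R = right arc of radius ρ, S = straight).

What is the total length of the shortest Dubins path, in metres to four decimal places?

42.8059 m

Let ψ = atan2(Δy, Δx) = atan2(5.83, 5.69) = 45.6963° be the start→goal bearing.
Normalize: d = |goal − start| / ρ = 8.146472/5.96 = 1.366858, α = (θ_start − ψ) mod 360° = 268.5037° = 4.686274 rad, β = (θ_goal − ψ) mod 360° = 26.3037° = 0.459087 rad.
Common terms: sin α = -0.999659, cos α = -0.026112, sin β = 0.443130, cos β = 0.896458, cos(α−β) = -0.466387, d² = 1.868300. Work in radians in the unit-radius frame; every candidate has L = ρ·(t + p + q).
LSL: p² = 2 + d² − 2cos(α−β) + 2d(sin α − sin β) = 0.856900; p = √p² = 0.925689; φ = atan2(cos β − cos α, d + sin α − sin β) = 1.652915 rad; t = (φ − α) mod 2π = 3.249826 rad, q = (β − φ) mod 2π = 5.089357 rad → L = 5.96·(3.249826 + 0.925689 + 5.089357) = 5.96·9.264872 = 55.218637 m
RSR: p² = 2 + d² − 2cos(α−β) + 2d(sin β − sin α) = 8.745246; p = √p² = 2.957236; φ = atan2(cos α − cos β, d − sin α + sin β) = -0.317266 rad; t = (α − φ) mod 2π = 5.003540 rad, q = (φ − β) mod 2π = 5.506833 rad → L = 5.96·(5.003540 + 2.957236 + 5.506833) = 5.96·13.467609 = 80.266950 m
LSR: p² = d² − 2 + 2cos(α−β) + 2d(sin α + sin β) = -2.585867 < 0 → infeasible
RSL: p² = d² − 2 + 2cos(α−β) − 2d(sin α + sin β) = 0.456920; p = √p² = 0.675958; φ = atan2(cos α + cos β, d − sin α − sin β) − atan2(2, p) = -0.819934 rad; t = (α − φ) mod 2π = 5.506208 rad, q = (β − φ) mod 2π = 1.279020 rad → L = 5.96·(5.506208 + 0.675958 + 1.279020) = 5.96·7.461187 = 44.468673 m
RLR: c = (6 − d² + 2cos(α−β) + 2d(sin α − sin β))/8 = -0.093156; p = 2π − arccos c = 4.619098 rad; φ = atan2(cos α − cos β, d − sin α + sin β) = -0.317266 rad; t = (α − φ + p/2) mod 2π = 1.029904 rad, q = (α − β − t + p) mod 2π = 1.533196 rad → L = 5.96·(1.029904 + 4.619098 + 1.533196) = 5.96·7.182198 = 42.805900 m
LRL: c = (6 − d² + 2cos(α−β) − 2d(sin α − sin β))/8 = 0.892888; p = 2π − arccos c = 5.816107 rad; φ = atan2(cos β − cos α, d + sin α − sin β) = 1.652915 rad; t = (φ − α + p/2) mod 2π = 6.157879 rad, q = (β − α − t + p) mod 2π = 1.714225 rad → L = 5.96·(6.157879 + 5.816107 + 1.714225) = 5.96·13.688211 = 81.581739 m
Shortest: RLR with L = 42.805900 m ≈ 42.8059 m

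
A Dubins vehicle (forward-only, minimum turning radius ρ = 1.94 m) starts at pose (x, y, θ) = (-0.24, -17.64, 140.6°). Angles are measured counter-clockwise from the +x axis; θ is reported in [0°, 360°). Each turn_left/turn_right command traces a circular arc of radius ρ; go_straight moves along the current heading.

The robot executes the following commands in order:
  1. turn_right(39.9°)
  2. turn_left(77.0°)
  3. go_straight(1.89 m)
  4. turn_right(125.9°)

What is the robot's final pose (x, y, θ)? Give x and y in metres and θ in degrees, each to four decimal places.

(-6.0785, -11.7088, 51.8000°)

set_pose: (x, y, θ) = (-0.2400, -17.6400, 140.6000°), ρ = 1.94
turn_right(39.9°): centre at ρ to the right, rotate −39.9° → (-0.9149, -16.5011, 100.7000°)
turn_left(77.0°): centre at ρ to the left, rotate +77.0° → (-2.7433, -14.9228, 177.7000°)
go_straight(1.89): x += 1.89·cos θ, y += 1.89·sin θ → (-4.6318, -14.8470, 177.7000°)
turn_right(125.9°): centre at ρ to the right, rotate −125.9° → (-6.0785, -11.7088, 51.8000°)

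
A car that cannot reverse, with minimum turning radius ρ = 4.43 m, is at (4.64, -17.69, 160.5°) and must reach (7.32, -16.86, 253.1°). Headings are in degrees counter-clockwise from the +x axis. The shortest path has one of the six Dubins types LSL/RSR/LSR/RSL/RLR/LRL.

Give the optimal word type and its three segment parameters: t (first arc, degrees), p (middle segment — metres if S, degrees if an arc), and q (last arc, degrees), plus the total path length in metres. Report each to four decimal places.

Let ψ = atan2(Δy, Δx) = atan2(0.83, 2.68) = 17.2078° be the start→goal bearing.
Normalize: d = |goal − start| / ρ = 2.805584/4.43 = 0.633315, α = (θ_start − ψ) mod 360° = 143.2922° = 2.500920 rad, β = (θ_goal − ψ) mod 360° = 235.8922° = 4.117095 rad.
Common terms: sin α = 0.597735, cos α = -0.801694, sin β = -0.827984, cos β = -0.560752, cos(α−β) = -0.045363, d² = 0.401087. Work in radians in the unit-radius frame; every candidate has L = ρ·(t + p + q).
LSL: p² = 2 + d² − 2cos(α−β) + 2d(sin α − sin β) = 4.297670; p = √p² = 2.073082; φ = atan2(cos β − cos α, d + sin α − sin β) = 0.116487 rad; t = (φ − α) mod 2π = 3.898752 rad, q = (β − φ) mod 2π = 4.000608 rad → L = 4.43·(3.898752 + 2.073082 + 4.000608) = 4.43·9.972442 = 44.177920 m
RSR: p² = 2 + d² − 2cos(α−β) + 2d(sin β − sin α) = 0.685957; p = √p² = 0.828225; φ = atan2(cos α − cos β, d − sin α + sin β) = -2.846411 rad; t = (α − φ) mod 2π = 5.347331 rad, q = (φ − β) mod 2π = 5.602864 rad → L = 4.43·(5.347331 + 0.828225 + 5.602864) = 4.43·11.778421 = 52.178404 m
LSR: p² = d² − 2 + 2cos(α−β) + 2d(sin α + sin β) = -1.981279 < 0 → infeasible
RSL: p² = d² − 2 + 2cos(α−β) − 2d(sin α + sin β) = -1.397999 < 0 → infeasible
RLR: c = (6 − d² + 2cos(α−β) + 2d(sin α − sin β))/8 = 0.914255; p = 2π − arccos c = 5.866055 rad; φ = atan2(cos α − cos β, d − sin α + sin β) = -2.846411 rad; t = (α − φ + p/2) mod 2π = 1.997174 rad, q = (α − β − t + p) mod 2π = 2.252707 rad → L = 4.43·(1.997174 + 5.866055 + 2.252707) = 4.43·10.115936 = 44.813594 m
LRL: c = (6 − d² + 2cos(α−β) − 2d(sin α − sin β))/8 = 0.462791; p = 2π − arccos c = 5.193530 rad; φ = atan2(cos β − cos α, d + sin α − sin β) = 0.116487 rad; t = (φ − α + p/2) mod 2π = 0.212332 rad, q = (β − α − t + p) mod 2π = 0.314188 rad → L = 4.43·(0.212332 + 5.193530 + 0.314188) = 4.43·5.720050 = 25.339823 m
Shortest: LRL with L = 25.339823 m ≈ 25.3398 m
Convert LRL to answer units (arcs ×180/π): t = 0.212332·180/π = 12.1657°, p = 5.193530·180/π = 297.5674°, q = 0.314188·180/π = 18.0016°, L = 25.3398 m.

LRL: t = 12.1657°, p = 297.5674°, q = 18.0016°, L = 25.3398 m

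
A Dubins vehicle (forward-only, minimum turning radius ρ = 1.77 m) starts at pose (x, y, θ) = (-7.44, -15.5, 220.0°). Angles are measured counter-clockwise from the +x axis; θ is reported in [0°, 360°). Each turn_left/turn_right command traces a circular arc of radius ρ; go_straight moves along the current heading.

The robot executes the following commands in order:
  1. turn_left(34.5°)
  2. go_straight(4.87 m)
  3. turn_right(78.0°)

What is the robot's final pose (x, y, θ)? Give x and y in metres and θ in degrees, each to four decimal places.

(-11.1230, -22.3695, 176.5000°)

set_pose: (x, y, θ) = (-7.4400, -15.5000, 220.0000°), ρ = 1.77
turn_left(34.5°): centre at ρ to the left, rotate +34.5° → (-8.0079, -16.3829, 254.5000°)
go_straight(4.87): x += 4.87·cos θ, y += 4.87·sin θ → (-9.3093, -21.0758, 254.5000°)
turn_right(78.0°): centre at ρ to the right, rotate −78.0° → (-11.1230, -22.3695, 176.5000°)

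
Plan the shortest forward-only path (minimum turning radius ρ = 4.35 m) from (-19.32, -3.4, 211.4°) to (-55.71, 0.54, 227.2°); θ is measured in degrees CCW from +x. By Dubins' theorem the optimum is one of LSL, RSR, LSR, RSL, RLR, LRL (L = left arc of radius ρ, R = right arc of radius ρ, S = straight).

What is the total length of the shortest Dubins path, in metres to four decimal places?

37.4809 m

Let ψ = atan2(Δy, Δx) = atan2(3.94, -36.39) = 173.8206° be the start→goal bearing.
Normalize: d = |goal − start| / ρ = 36.602673/4.35 = 8.414408, α = (θ_start − ψ) mod 360° = 37.5794° = 0.655885 rad, β = (θ_goal − ψ) mod 360° = 53.3794° = 0.931647 rad.
Common terms: sin α = 0.609861, cos α = 0.792509, sin β = 0.802603, cos β = 0.596513, cos(α−β) = 0.962218, d² = 70.802257. Work in radians in the unit-radius frame; every candidate has L = ρ·(t + p + q).
LSL: p² = 2 + d² − 2cos(α−β) + 2d(sin α − sin β) = 67.634189; p = √p² = 8.224001; φ = atan2(cos β − cos α, d + sin α − sin β) = -0.023834 rad; t = (φ − α) mod 2π = 5.603466 rad, q = (β − φ) mod 2π = 0.955481 rad → L = 4.35·(5.603466 + 8.224001 + 0.955481) = 4.35·14.782948 = 64.305824 m
RSR: p² = 2 + d² − 2cos(α−β) + 2d(sin β − sin α) = 74.121452; p = √p² = 8.609382; φ = atan2(cos α − cos β, d − sin α + sin β) = 0.022767 rad; t = (α − φ) mod 2π = 0.633117 rad, q = (φ − β) mod 2π = 5.374306 rad → L = 4.35·(0.633117 + 8.609382 + 5.374306) = 4.35·14.616805 = 63.583101 m
LSR: p² = d² − 2 + 2cos(α−β) + 2d(sin α + sin β) = 94.496789; p = √p² = 9.720946; φ = atan2(−cos α − cos β, d + sin α + sin β) − atan2(−2, p) = 0.062491 rad; t = (φ − α) mod 2π = 5.689791 rad, q = (φ − β) mod 2π = 5.414029 rad → L = 4.35·(5.689791 + 9.720946 + 5.414029) = 4.35·20.824767 = 90.587735 m
RSL: p² = d² − 2 + 2cos(α−β) − 2d(sin α + sin β) = 46.956596; p = √p² = 6.852488; φ = atan2(cos α + cos β, d − sin α − sin β) − atan2(2, p) = -0.088143 rad; t = (α − φ) mod 2π = 0.744027 rad, q = (β − φ) mod 2π = 1.019789 rad → L = 4.35·(0.744027 + 6.852488 + 1.019789) = 4.35·8.616305 = 37.480927 m
RLR: c = (6 − d² + 2cos(α−β) + 2d(sin α − sin β))/8 = -8.265181, |c| > 1 → infeasible
LRL: c = (6 − d² + 2cos(α−β) − 2d(sin α − sin β))/8 = -7.454274, |c| > 1 → infeasible
Shortest: RSL with L = 37.480927 m ≈ 37.4809 m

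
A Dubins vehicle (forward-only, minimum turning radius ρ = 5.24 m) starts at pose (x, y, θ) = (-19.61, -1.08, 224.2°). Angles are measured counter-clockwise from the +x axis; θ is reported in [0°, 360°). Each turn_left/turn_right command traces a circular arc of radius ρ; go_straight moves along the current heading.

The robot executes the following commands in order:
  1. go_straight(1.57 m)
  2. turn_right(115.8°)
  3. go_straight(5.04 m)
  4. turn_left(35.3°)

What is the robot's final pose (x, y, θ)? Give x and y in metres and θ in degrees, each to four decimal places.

set_pose: (x, y, θ) = (-19.6100, -1.0800, 224.2000°), ρ = 5.24
go_straight(1.57): x += 1.57·cos θ, y += 1.57·sin θ → (-20.7355, -2.1745, 224.2000°)
turn_right(115.8°): centre at ρ to the right, rotate −115.8° → (-29.3608, -0.0719, 108.4000°)
go_straight(5.04): x += 5.04·cos θ, y += 5.04·sin θ → (-30.9517, 4.7104, 108.4000°)
turn_left(35.3°): centre at ρ to the left, rotate +35.3° → (-32.8216, 7.2795, 143.7000°)

(-32.8216, 7.2795, 143.7000°)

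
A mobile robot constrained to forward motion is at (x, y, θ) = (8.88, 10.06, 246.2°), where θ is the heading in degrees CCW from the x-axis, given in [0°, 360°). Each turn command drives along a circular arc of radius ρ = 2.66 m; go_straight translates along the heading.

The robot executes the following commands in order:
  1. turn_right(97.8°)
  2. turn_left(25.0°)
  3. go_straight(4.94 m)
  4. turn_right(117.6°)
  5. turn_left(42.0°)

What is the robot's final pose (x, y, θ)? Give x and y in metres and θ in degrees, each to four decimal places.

(-2.4019, 15.8061, 97.8000°)

set_pose: (x, y, θ) = (8.8800, 10.0600, 246.2000°), ρ = 2.66
turn_right(97.8°): centre at ρ to the right, rotate −97.8° → (5.0524, 8.8678, 148.4000°)
turn_left(25.0°): centre at ρ to the left, rotate +25.0° → (3.9643, 9.2446, 173.4000°)
go_straight(4.94): x += 4.94·cos θ, y += 4.94·sin θ → (-0.9429, 9.8124, 173.4000°)
turn_right(117.6°): centre at ρ to the right, rotate −117.6° → (-2.8372, 13.9499, 55.8000°)
turn_left(42.0°): centre at ρ to the left, rotate +42.0° → (-2.4019, 15.8061, 97.8000°)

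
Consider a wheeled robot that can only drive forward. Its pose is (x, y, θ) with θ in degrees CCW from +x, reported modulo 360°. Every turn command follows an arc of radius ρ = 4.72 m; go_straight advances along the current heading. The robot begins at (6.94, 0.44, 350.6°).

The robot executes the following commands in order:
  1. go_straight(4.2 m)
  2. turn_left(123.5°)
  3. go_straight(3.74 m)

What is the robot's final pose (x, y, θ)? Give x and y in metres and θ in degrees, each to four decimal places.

(14.6359, 9.7520, 114.1000°)

set_pose: (x, y, θ) = (6.9400, 0.4400, 350.6000°), ρ = 4.72
go_straight(4.2): x += 4.2·cos θ, y += 4.2·sin θ → (11.0836, -0.2460, 350.6000°)
turn_left(123.5°): centre at ρ to the left, rotate +123.5° → (16.1631, 6.3380, 474.1000° ≡ 114.1000°)
go_straight(3.74): x += 3.74·cos θ, y += 3.74·sin θ → (14.6359, 9.7520, 114.1000°)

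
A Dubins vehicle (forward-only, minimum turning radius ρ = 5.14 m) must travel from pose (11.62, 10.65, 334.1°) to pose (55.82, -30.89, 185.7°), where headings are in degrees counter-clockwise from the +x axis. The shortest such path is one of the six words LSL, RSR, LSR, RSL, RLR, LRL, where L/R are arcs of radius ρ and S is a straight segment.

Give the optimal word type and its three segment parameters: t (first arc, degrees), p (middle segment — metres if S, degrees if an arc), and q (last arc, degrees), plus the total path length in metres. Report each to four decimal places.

RSR: t = 8.7958°, p = 55.8690 m, q = 139.6042°, L = 69.1819 m

Let ψ = atan2(Δy, Δx) = atan2(-41.54, 44.20) = -43.2230° be the start→goal bearing.
Normalize: d = |goal − start| / ρ = 60.656505/5.14 = 11.800876, α = (θ_start − ψ) mod 360° = 17.3230° = 0.302344 rad, β = (θ_goal − ψ) mod 360° = 228.9230° = 3.995461 rad.
Common terms: sin α = 0.297759, cos α = 0.954641, sin β = -0.753827, cos β = -0.657072, cos(α−β) = -0.851727, d² = 139.260685. Work in radians in the unit-radius frame; every candidate has L = ρ·(t + p + q).
LSL: p² = 2 + d² − 2cos(α−β) + 2d(sin α − sin β) = 167.783412; p = √p² = 12.953124; φ = atan2(cos β − cos α, d + sin α − sin β) = -0.124750 rad; t = (φ − α) mod 2π = 5.856092 rad, q = (β − φ) mod 2π = 4.120210 rad → L = 5.14·(5.856092 + 12.953124 + 4.120210) = 5.14·22.929426 = 117.857248 m
RSR: p² = 2 + d² − 2cos(α−β) + 2d(sin β − sin α) = 118.144866; p = √p² = 10.869446; φ = atan2(cos α − cos β, d − sin α + sin β) = 0.148828 rad; t = (α − φ) mod 2π = 0.153516 rad, q = (φ − β) mod 2π = 2.436553 rad → L = 5.14·(0.153516 + 10.869446 + 2.436553) = 5.14·13.459515 = 69.181907 m
LSR: p² = d² − 2 + 2cos(α−β) + 2d(sin α + sin β) = 124.793204; p = √p² = 11.171088; φ = atan2(−cos α − cos β, d + sin α + sin β) − atan2(−2, p) = 0.150933 rad; t = (φ − α) mod 2π = 6.131775 rad, q = (φ − β) mod 2π = 2.438658 rad → L = 5.14·(6.131775 + 11.171088 + 2.438658) = 5.14·19.741521 = 101.471416 m
RSL: p² = d² − 2 + 2cos(α−β) − 2d(sin α + sin β) = 146.321259; p = √p² = 12.096332; φ = atan2(cos α + cos β, d − sin α − sin β) − atan2(2, p) = -0.139584 rad; t = (α − φ) mod 2π = 0.441928 rad, q = (β − φ) mod 2π = 4.135045 rad → L = 5.14·(0.441928 + 12.096332 + 4.135045) = 5.14·16.673305 = 85.700788 m
RLR: c = (6 − d² + 2cos(α−β) + 2d(sin α − sin β))/8 = -13.768108, |c| > 1 → infeasible
LRL: c = (6 − d² + 2cos(α−β) − 2d(sin α − sin β))/8 = -19.972927, |c| > 1 → infeasible
Shortest: RSR with L = 69.181907 m ≈ 69.1819 m
Convert RSR to answer units (arcs ×180/π): t = 0.153516·180/π = 8.7958°, p = ρ·p = 5.14·10.869446 = 55.8690 m, q = 2.436553·180/π = 139.6042°, L = 69.1819 m.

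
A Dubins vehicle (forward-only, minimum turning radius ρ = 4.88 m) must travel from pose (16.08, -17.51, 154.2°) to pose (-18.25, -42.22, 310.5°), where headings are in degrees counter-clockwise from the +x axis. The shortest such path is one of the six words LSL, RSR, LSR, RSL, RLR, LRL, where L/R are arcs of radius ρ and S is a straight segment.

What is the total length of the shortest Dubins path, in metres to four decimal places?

46.5691 m

Let ψ = atan2(Δy, Δx) = atan2(-24.71, -34.33) = -144.2545° be the start→goal bearing.
Normalize: d = |goal − start| / ρ = 42.298144/4.88 = 8.667652, α = (θ_start − ψ) mod 360° = 298.4545° = 5.209013 rad, β = (θ_goal − ψ) mod 360° = 94.7545° = 1.653777 rad.
Common terms: sin α = -0.879196, cos α = 0.476460, sin β = 0.996559, cos β = -0.082886, cos(α−β) = -0.915663, d² = 75.128200. Work in radians in the unit-radius frame; every candidate has L = ρ·(t + p + q).
LSL: p² = 2 + d² − 2cos(α−β) + 2d(sin α − sin β) = 46.442739; p = √p² = 6.814891; φ = atan2(cos β − cos α, d + sin α − sin β) = -0.082169 rad; t = (φ − α) mod 2π = 0.992003 rad, q = (β − φ) mod 2π = 1.735947 rad → L = 4.88·(0.992003 + 6.814891 + 1.735947) = 4.88·9.542841 = 46.569062 m
RSR: p² = 2 + d² − 2cos(α−β) + 2d(sin β − sin α) = 111.476311; p = √p² = 10.558234; φ = atan2(cos α − cos β, d − sin α + sin β) = 0.053002 rad; t = (α − φ) mod 2π = 5.156011 rad, q = (φ − β) mod 2π = 4.682410 rad → L = 4.88·(5.156011 + 10.558234 + 4.682410) = 4.88·20.396655 = 99.535678 m
LSR: p² = d² − 2 + 2cos(α−β) + 2d(sin α + sin β) = 73.331398; p = √p² = 8.563375; φ = atan2(−cos α − cos β, d + sin α + sin β) − atan2(−2, p) = 0.184669 rad; t = (φ − α) mod 2π = 1.258842 rad, q = (φ − β) mod 2π = 4.814077 rad → L = 4.88·(1.258842 + 8.563375 + 4.814077) = 4.88·14.636294 = 71.425115 m
RSL: p² = d² − 2 + 2cos(α−β) − 2d(sin α + sin β) = 69.262351; p = √p² = 8.322401; φ = atan2(cos α + cos β, d − sin α − sin β) − atan2(2, p) = -0.189845 rad; t = (α − φ) mod 2π = 5.398858 rad, q = (β − φ) mod 2π = 1.843622 rad → L = 4.88·(5.398858 + 8.322401 + 1.843622) = 4.88·15.564881 = 75.956620 m
RLR: c = (6 − d² + 2cos(α−β) + 2d(sin α − sin β))/8 = -12.934539, |c| > 1 → infeasible
LRL: c = (6 − d² + 2cos(α−β) − 2d(sin α − sin β))/8 = -4.805342, |c| > 1 → infeasible
Shortest: LSL with L = 46.569062 m ≈ 46.5691 m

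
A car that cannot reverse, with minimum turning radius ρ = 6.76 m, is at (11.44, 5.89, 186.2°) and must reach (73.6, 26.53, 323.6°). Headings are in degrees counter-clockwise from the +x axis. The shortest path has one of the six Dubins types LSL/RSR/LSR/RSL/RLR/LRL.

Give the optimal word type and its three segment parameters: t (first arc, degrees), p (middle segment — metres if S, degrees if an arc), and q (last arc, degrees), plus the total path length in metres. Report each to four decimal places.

RSR: t = 178.0058°, p = 59.4859 m, q = 44.5942°, L = 85.7492 m

Let ψ = atan2(Δy, Δx) = atan2(20.64, 62.16) = 18.3686° be the start→goal bearing.
Normalize: d = |goal − start| / ρ = 65.497139/6.76 = 9.688926, α = (θ_start − ψ) mod 360° = 167.8314° = 2.929211 rad, β = (θ_goal − ψ) mod 360° = 305.2314° = 5.327294 rad.
Common terms: sin α = 0.210788, cos α = -0.977532, sin β = -0.816828, cos β = 0.576881, cos(α−β) = -0.736097, d² = 93.875284. Work in radians in the unit-radius frame; every candidate has L = ρ·(t + p + q).
LSL: p² = 2 + d² − 2cos(α−β) + 2d(sin α − sin β) = 117.260485; p = √p² = 10.828688; φ = atan2(cos β − cos α, d + sin α − sin β) = 0.144043 rad; t = (φ − α) mod 2π = 3.498017 rad, q = (β − φ) mod 2π = 5.183250 rad → L = 6.76·(3.498017 + 10.828688 + 5.183250) = 6.76·19.509956 = 131.887301 m
RSR: p² = 2 + d² − 2cos(α−β) + 2d(sin β − sin α) = 77.434472; p = √p² = 8.799686; φ = atan2(cos α − cos β, d − sin α + sin β) = -0.177576 rad; t = (α − φ) mod 2π = 3.106787 rad, q = (φ − β) mod 2π = 0.778316 rad → L = 6.76·(3.106787 + 8.799686 + 0.778316) = 6.76·12.684789 = 85.749172 m
LSR: p² = d² − 2 + 2cos(α−β) + 2d(sin α + sin β) = 78.659336; p = √p² = 8.869010; φ = atan2(−cos α − cos β, d + sin α + sin β) − atan2(−2, p) = 0.265876 rad; t = (φ − α) mod 2π = 3.619850 rad, q = (φ − β) mod 2π = 1.221768 rad → L = 6.76·(3.619850 + 8.869010 + 1.221768) = 6.76·13.710628 = 92.683847 m
RSL: p² = d² − 2 + 2cos(α−β) − 2d(sin α + sin β) = 102.146845; p = √p² = 10.106772; φ = atan2(cos α + cos β, d − sin α − sin β) − atan2(2, p) = -0.234261 rad; t = (α − φ) mod 2π = 3.163472 rad, q = (β − φ) mod 2π = 5.561554 rad → L = 6.76·(3.163472 + 10.106772 + 5.561554) = 6.76·18.831798 = 127.302958 m
RLR: c = (6 − d² + 2cos(α−β) + 2d(sin α − sin β))/8 = -8.679309, |c| > 1 → infeasible
LRL: c = (6 − d² + 2cos(α−β) − 2d(sin α − sin β))/8 = -13.657561, |c| > 1 → infeasible
Shortest: RSR with L = 85.749172 m ≈ 85.7492 m
Convert RSR to answer units (arcs ×180/π): t = 3.106787·180/π = 178.0058°, p = ρ·p = 6.76·8.799686 = 59.4859 m, q = 0.778316·180/π = 44.5942°, L = 85.7492 m.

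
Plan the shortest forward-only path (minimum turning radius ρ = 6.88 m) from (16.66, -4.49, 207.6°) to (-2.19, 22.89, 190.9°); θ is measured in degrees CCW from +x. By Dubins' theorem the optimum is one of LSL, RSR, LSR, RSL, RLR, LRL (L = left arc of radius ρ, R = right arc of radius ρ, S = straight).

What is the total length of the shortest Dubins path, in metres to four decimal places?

40.7765 m

Let ψ = atan2(Δy, Δx) = atan2(27.38, -18.85) = 124.5458° be the start→goal bearing.
Normalize: d = |goal − start| / ρ = 33.241343/6.88 = 4.831591, α = (θ_start − ψ) mod 360° = 83.0542° = 1.449569 rad, β = (θ_goal − ψ) mod 360° = 66.3542° = 1.158099 rad.
Common terms: sin α = 0.992661, cos α = 0.120930, sin β = 0.916042, cos β = 0.401082, cos(α−β) = 0.957822, d² = 23.344268. Work in radians in the unit-radius frame; every candidate has L = ρ·(t + p + q).
LSL: p² = 2 + d² − 2cos(α−β) + 2d(sin α − sin β) = 24.169002; p = √p² = 4.916198; φ = atan2(cos β − cos α, d + sin α − sin β) = 0.057016 rad; t = (φ − α) mod 2π = 4.890632 rad, q = (β − φ) mod 2π = 1.101083 rad → L = 6.88·(4.890632 + 4.916198 + 1.101083) = 6.88·10.907913 = 75.046443 m
RSR: p² = 2 + d² − 2cos(α−β) + 2d(sin β − sin α) = 22.688243; p = √p² = 4.763218; φ = atan2(cos α − cos β, d − sin α + sin β) = -0.058849 rad; t = (α − φ) mod 2π = 1.508419 rad, q = (φ − β) mod 2π = 5.066237 rad → L = 6.88·(1.508419 + 4.763218 + 5.066237) = 6.88·11.337873 = 78.004566 m
LSR: p² = d² − 2 + 2cos(α−β) + 2d(sin α + sin β) = 41.704059; p = √p² = 6.457868; φ = atan2(−cos α − cos β, d + sin α + sin β) − atan2(−2, p) = 0.223040 rad; t = (φ − α) mod 2π = 5.056656 rad, q = (φ − β) mod 2π = 5.348126 rad → L = 6.88·(5.056656 + 6.457868 + 5.348126) = 6.88·16.862649 = 116.015028 m
RSL: p² = d² − 2 + 2cos(α−β) − 2d(sin α + sin β) = 4.815766; p = √p² = 2.194485; φ = atan2(cos α + cos β, d − sin α − sin β) − atan2(2, p) = -0.562333 rad; t = (α − φ) mod 2π = 2.011902 rad, q = (β − φ) mod 2π = 1.720432 rad → L = 6.88·(2.011902 + 2.194485 + 1.720432) = 6.88·5.926820 = 40.776520 m
RLR: c = (6 − d² + 2cos(α−β) + 2d(sin α − sin β))/8 = -1.836030, |c| > 1 → infeasible
LRL: c = (6 − d² + 2cos(α−β) − 2d(sin α − sin β))/8 = -2.021125, |c| > 1 → infeasible
Shortest: RSL with L = 40.776520 m ≈ 40.7765 m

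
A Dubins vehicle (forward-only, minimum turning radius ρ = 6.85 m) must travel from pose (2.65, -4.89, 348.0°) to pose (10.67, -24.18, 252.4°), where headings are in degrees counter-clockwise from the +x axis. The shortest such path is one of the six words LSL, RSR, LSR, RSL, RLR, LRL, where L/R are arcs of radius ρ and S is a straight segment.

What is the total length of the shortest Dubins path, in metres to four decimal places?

Let ψ = atan2(Δy, Δx) = atan2(-19.29, 8.02) = -67.4244° be the start→goal bearing.
Normalize: d = |goal − start| / ρ = 20.890775/6.85 = 3.049748, α = (θ_start − ψ) mod 360° = 55.4244° = 0.967339 rad, β = (θ_goal − ψ) mod 360° = 319.8244° = 5.581989 rad.
Common terms: sin α = 0.823379, cos α = 0.567493, sin β = -0.645132, cos β = 0.764071, cos(α−β) = -0.097583, d² = 9.300964. Work in radians in the unit-radius frame; every candidate has L = ρ·(t + p + q).
LSL: p² = 2 + d² − 2cos(α−β) + 2d(sin α − sin β) = 20.453304; p = √p² = 4.522533; φ = atan2(cos β − cos α, d + sin α − sin β) = 0.043480 rad; t = (φ − α) mod 2π = 5.359327 rad, q = (β − φ) mod 2π = 5.538509 rad → L = 6.85·(5.359327 + 4.522533 + 5.538509) = 6.85·15.420369 = 105.629526 m
RSR: p² = 2 + d² − 2cos(α−β) + 2d(sin β − sin α) = 2.538956; p = √p² = 1.593410; φ = atan2(cos α − cos β, d − sin α + sin β) = -0.123685 rad; t = (α − φ) mod 2π = 1.091024 rad, q = (φ − β) mod 2π = 0.577511 rad → L = 6.85·(1.091024 + 1.593410 + 0.577511) = 6.85·3.261945 = 22.344324 m
LSR: p² = d² − 2 + 2cos(α−β) + 2d(sin α + sin β) = 8.193013; p = √p² = 2.862344; φ = atan2(−cos α − cos β, d + sin α + sin β) − atan2(−2, p) = 0.218632 rad; t = (φ − α) mod 2π = 5.534478 rad, q = (φ − β) mod 2π = 0.919828 rad → L = 6.85·(5.534478 + 2.862344 + 0.919828) = 6.85·9.316650 = 63.819054 m
RSL: p² = d² − 2 + 2cos(α−β) − 2d(sin α + sin β) = 6.018584; p = √p² = 2.453280; φ = atan2(cos α + cos β, d − sin α − sin β) − atan2(2, p) = -0.249760 rad; t = (α − φ) mod 2π = 1.217099 rad, q = (β − φ) mod 2π = 5.831749 rad → L = 6.85·(1.217099 + 2.453280 + 5.831749) = 6.85·9.502128 = 65.089576 m
RLR: c = (6 − d² + 2cos(α−β) + 2d(sin α − sin β))/8 = 0.682630; p = 2π − arccos c = 5.463745 rad; φ = atan2(cos α − cos β, d − sin α + sin β) = -0.123685 rad; t = (α − φ + p/2) mod 2π = 3.822896 rad, q = (α − β − t + p) mod 2π = 3.309384 rad → L = 6.85·(3.822896 + 5.463745 + 3.309384) = 6.85·12.596025 = 86.282772 m
LRL: c = (6 − d² + 2cos(α−β) − 2d(sin α − sin β))/8 = -1.556663, |c| > 1 → infeasible
Shortest: RSR with L = 22.344324 m ≈ 22.3443 m

22.3443 m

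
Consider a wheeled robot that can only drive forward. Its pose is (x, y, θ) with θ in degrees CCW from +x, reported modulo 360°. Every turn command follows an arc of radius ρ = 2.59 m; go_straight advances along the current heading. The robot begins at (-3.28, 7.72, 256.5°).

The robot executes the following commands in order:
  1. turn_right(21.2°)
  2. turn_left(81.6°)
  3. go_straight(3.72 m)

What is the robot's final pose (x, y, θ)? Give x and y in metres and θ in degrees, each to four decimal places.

set_pose: (x, y, θ) = (-3.2800, 7.7200, 256.5000°), ρ = 2.59
turn_right(21.2°): centre at ρ to the right, rotate −21.2° → (-3.6691, 6.8502, 235.3000°)
turn_left(81.6°): centre at ρ to the left, rotate +81.6° → (-3.3094, 3.4846, 316.9000°)
go_straight(3.72): x += 3.72·cos θ, y += 3.72·sin θ → (-0.5932, 0.9429, 316.9000°)

(-0.5932, 0.9429, 316.9000°)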